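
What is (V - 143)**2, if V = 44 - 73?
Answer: 29584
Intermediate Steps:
V = -29
(V - 143)**2 = (-29 - 143)**2 = (-172)**2 = 29584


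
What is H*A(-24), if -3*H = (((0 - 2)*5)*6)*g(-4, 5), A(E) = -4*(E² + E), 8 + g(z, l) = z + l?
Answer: 309120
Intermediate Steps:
g(z, l) = -8 + l + z (g(z, l) = -8 + (z + l) = -8 + (l + z) = -8 + l + z)
A(E) = -4*E - 4*E² (A(E) = -4*(E + E²) = -4*E - 4*E²)
H = -140 (H = -((0 - 2)*5)*6*(-8 + 5 - 4)/3 = --2*5*6*(-7)/3 = -(-10*6)*(-7)/3 = -(-20)*(-7) = -⅓*420 = -140)
H*A(-24) = -(-560)*(-24)*(1 - 24) = -(-560)*(-24)*(-23) = -140*(-2208) = 309120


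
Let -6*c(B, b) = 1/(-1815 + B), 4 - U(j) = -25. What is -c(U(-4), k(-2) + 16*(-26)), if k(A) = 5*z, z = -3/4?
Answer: -1/10716 ≈ -9.3318e-5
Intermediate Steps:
z = -¾ (z = -3*¼ = -¾ ≈ -0.75000)
U(j) = 29 (U(j) = 4 - 1*(-25) = 4 + 25 = 29)
k(A) = -15/4 (k(A) = 5*(-¾) = -15/4)
c(B, b) = -1/(6*(-1815 + B))
-c(U(-4), k(-2) + 16*(-26)) = -(-1)/(-10890 + 6*29) = -(-1)/(-10890 + 174) = -(-1)/(-10716) = -(-1)*(-1)/10716 = -1*1/10716 = -1/10716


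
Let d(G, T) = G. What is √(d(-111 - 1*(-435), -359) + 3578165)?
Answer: √3578489 ≈ 1891.7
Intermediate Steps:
√(d(-111 - 1*(-435), -359) + 3578165) = √((-111 - 1*(-435)) + 3578165) = √((-111 + 435) + 3578165) = √(324 + 3578165) = √3578489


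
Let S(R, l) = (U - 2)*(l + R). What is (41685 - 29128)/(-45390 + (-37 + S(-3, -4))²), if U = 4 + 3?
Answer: -12557/40206 ≈ -0.31232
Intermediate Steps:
U = 7
S(R, l) = 5*R + 5*l (S(R, l) = (7 - 2)*(l + R) = 5*(R + l) = 5*R + 5*l)
(41685 - 29128)/(-45390 + (-37 + S(-3, -4))²) = (41685 - 29128)/(-45390 + (-37 + (5*(-3) + 5*(-4)))²) = 12557/(-45390 + (-37 + (-15 - 20))²) = 12557/(-45390 + (-37 - 35)²) = 12557/(-45390 + (-72)²) = 12557/(-45390 + 5184) = 12557/(-40206) = 12557*(-1/40206) = -12557/40206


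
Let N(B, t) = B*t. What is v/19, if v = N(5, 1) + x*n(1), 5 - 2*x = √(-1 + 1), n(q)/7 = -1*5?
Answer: -165/38 ≈ -4.3421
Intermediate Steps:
n(q) = -35 (n(q) = 7*(-1*5) = 7*(-5) = -35)
x = 5/2 (x = 5/2 - √(-1 + 1)/2 = 5/2 - √0/2 = 5/2 - ½*0 = 5/2 + 0 = 5/2 ≈ 2.5000)
v = -165/2 (v = 5*1 + (5/2)*(-35) = 5 - 175/2 = -165/2 ≈ -82.500)
v/19 = -165/2/19 = -165/2*1/19 = -165/38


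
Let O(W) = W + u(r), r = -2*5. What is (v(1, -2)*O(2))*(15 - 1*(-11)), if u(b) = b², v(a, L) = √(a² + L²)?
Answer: 2652*√5 ≈ 5930.1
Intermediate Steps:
r = -10
v(a, L) = √(L² + a²)
O(W) = 100 + W (O(W) = W + (-10)² = W + 100 = 100 + W)
(v(1, -2)*O(2))*(15 - 1*(-11)) = (√((-2)² + 1²)*(100 + 2))*(15 - 1*(-11)) = (√(4 + 1)*102)*(15 + 11) = (√5*102)*26 = (102*√5)*26 = 2652*√5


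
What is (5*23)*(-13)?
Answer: -1495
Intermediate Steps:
(5*23)*(-13) = 115*(-13) = -1495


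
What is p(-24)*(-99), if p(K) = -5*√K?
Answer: 990*I*√6 ≈ 2425.0*I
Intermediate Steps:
p(-24)*(-99) = -10*I*√6*(-99) = 990*I*√6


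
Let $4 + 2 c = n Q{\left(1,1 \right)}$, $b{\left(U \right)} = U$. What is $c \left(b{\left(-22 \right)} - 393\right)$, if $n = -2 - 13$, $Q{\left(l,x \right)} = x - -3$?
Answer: $13280$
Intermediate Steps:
$Q{\left(l,x \right)} = 3 + x$ ($Q{\left(l,x \right)} = x + 3 = 3 + x$)
$n = -15$
$c = -32$ ($c = -2 + \frac{\left(-15\right) \left(3 + 1\right)}{2} = -2 + \frac{\left(-15\right) 4}{2} = -2 + \frac{1}{2} \left(-60\right) = -2 - 30 = -32$)
$c \left(b{\left(-22 \right)} - 393\right) = - 32 \left(-22 - 393\right) = \left(-32\right) \left(-415\right) = 13280$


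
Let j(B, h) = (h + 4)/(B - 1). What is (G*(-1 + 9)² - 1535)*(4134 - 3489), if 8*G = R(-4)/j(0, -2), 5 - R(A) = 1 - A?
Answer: -990075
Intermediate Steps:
j(B, h) = (4 + h)/(-1 + B)
R(A) = 4 + A (R(A) = 5 - (1 - A) = 5 + (-1 + A) = 4 + A)
G = 0 (G = ((4 - 4)/(((4 - 2)/(-1 + 0))))/8 = (0/((2/(-1))))/8 = (0/((-1*2)))/8 = (0/(-2))/8 = (0*(-½))/8 = (⅛)*0 = 0)
(G*(-1 + 9)² - 1535)*(4134 - 3489) = (0*(-1 + 9)² - 1535)*(4134 - 3489) = (0*8² - 1535)*645 = (0*64 - 1535)*645 = (0 - 1535)*645 = -1535*645 = -990075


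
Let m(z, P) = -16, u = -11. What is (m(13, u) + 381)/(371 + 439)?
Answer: 73/162 ≈ 0.45062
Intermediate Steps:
(m(13, u) + 381)/(371 + 439) = (-16 + 381)/(371 + 439) = 365/810 = 365*(1/810) = 73/162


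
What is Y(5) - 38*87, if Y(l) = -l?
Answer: -3311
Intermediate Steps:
Y(5) - 38*87 = -1*5 - 38*87 = -5 - 3306 = -3311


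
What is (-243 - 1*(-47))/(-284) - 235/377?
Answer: 1788/26767 ≈ 0.066799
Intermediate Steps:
(-243 - 1*(-47))/(-284) - 235/377 = (-243 + 47)*(-1/284) - 235*1/377 = -196*(-1/284) - 235/377 = 49/71 - 235/377 = 1788/26767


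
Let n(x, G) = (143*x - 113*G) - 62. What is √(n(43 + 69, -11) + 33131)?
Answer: 6*√1398 ≈ 224.34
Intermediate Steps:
n(x, G) = -62 - 113*G + 143*x (n(x, G) = (-113*G + 143*x) - 62 = -62 - 113*G + 143*x)
√(n(43 + 69, -11) + 33131) = √((-62 - 113*(-11) + 143*(43 + 69)) + 33131) = √((-62 + 1243 + 143*112) + 33131) = √((-62 + 1243 + 16016) + 33131) = √(17197 + 33131) = √50328 = 6*√1398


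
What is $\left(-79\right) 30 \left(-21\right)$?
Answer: $49770$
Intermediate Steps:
$\left(-79\right) 30 \left(-21\right) = \left(-2370\right) \left(-21\right) = 49770$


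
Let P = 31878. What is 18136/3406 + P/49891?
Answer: 506699822/84964373 ≈ 5.9637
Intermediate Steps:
18136/3406 + P/49891 = 18136/3406 + 31878/49891 = 18136*(1/3406) + 31878*(1/49891) = 9068/1703 + 31878/49891 = 506699822/84964373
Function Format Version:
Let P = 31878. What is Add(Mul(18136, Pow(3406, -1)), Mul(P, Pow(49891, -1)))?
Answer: Rational(506699822, 84964373) ≈ 5.9637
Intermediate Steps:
Add(Mul(18136, Pow(3406, -1)), Mul(P, Pow(49891, -1))) = Add(Mul(18136, Pow(3406, -1)), Mul(31878, Pow(49891, -1))) = Add(Mul(18136, Rational(1, 3406)), Mul(31878, Rational(1, 49891))) = Add(Rational(9068, 1703), Rational(31878, 49891)) = Rational(506699822, 84964373)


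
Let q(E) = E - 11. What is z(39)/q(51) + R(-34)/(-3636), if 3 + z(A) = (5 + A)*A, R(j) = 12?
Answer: 518999/12120 ≈ 42.822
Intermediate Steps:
z(A) = -3 + A*(5 + A) (z(A) = -3 + (5 + A)*A = -3 + A*(5 + A))
q(E) = -11 + E
z(39)/q(51) + R(-34)/(-3636) = (-3 + 39² + 5*39)/(-11 + 51) + 12/(-3636) = (-3 + 1521 + 195)/40 + 12*(-1/3636) = 1713*(1/40) - 1/303 = 1713/40 - 1/303 = 518999/12120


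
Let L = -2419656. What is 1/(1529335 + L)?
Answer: -1/890321 ≈ -1.1232e-6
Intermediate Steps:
1/(1529335 + L) = 1/(1529335 - 2419656) = 1/(-890321) = -1/890321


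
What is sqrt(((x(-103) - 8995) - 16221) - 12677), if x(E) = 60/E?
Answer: 3*I*sqrt(44668113)/103 ≈ 194.66*I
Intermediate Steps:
sqrt(((x(-103) - 8995) - 16221) - 12677) = sqrt(((60/(-103) - 8995) - 16221) - 12677) = sqrt(((60*(-1/103) - 8995) - 16221) - 12677) = sqrt(((-60/103 - 8995) - 16221) - 12677) = sqrt((-926545/103 - 16221) - 12677) = sqrt(-2597308/103 - 12677) = sqrt(-3903039/103) = 3*I*sqrt(44668113)/103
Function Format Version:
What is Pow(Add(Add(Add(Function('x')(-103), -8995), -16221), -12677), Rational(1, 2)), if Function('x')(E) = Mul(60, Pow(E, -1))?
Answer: Mul(Rational(3, 103), I, Pow(44668113, Rational(1, 2))) ≈ Mul(194.66, I)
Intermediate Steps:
Pow(Add(Add(Add(Function('x')(-103), -8995), -16221), -12677), Rational(1, 2)) = Pow(Add(Add(Add(Mul(60, Pow(-103, -1)), -8995), -16221), -12677), Rational(1, 2)) = Pow(Add(Add(Add(Mul(60, Rational(-1, 103)), -8995), -16221), -12677), Rational(1, 2)) = Pow(Add(Add(Add(Rational(-60, 103), -8995), -16221), -12677), Rational(1, 2)) = Pow(Add(Add(Rational(-926545, 103), -16221), -12677), Rational(1, 2)) = Pow(Add(Rational(-2597308, 103), -12677), Rational(1, 2)) = Pow(Rational(-3903039, 103), Rational(1, 2)) = Mul(Rational(3, 103), I, Pow(44668113, Rational(1, 2)))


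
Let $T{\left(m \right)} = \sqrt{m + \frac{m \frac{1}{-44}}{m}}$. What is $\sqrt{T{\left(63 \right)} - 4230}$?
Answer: $\frac{\sqrt{-2047320 + 22 \sqrt{30481}}}{22} \approx 64.977 i$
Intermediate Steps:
$T{\left(m \right)} = \sqrt{- \frac{1}{44} + m}$ ($T{\left(m \right)} = \sqrt{m + \frac{m \left(- \frac{1}{44}\right)}{m}} = \sqrt{m + \frac{\left(- \frac{1}{44}\right) m}{m}} = \sqrt{m - \frac{1}{44}} = \sqrt{- \frac{1}{44} + m}$)
$\sqrt{T{\left(63 \right)} - 4230} = \sqrt{\frac{\sqrt{-11 + 484 \cdot 63}}{22} - 4230} = \sqrt{\frac{\sqrt{-11 + 30492}}{22} - 4230} = \sqrt{\frac{\sqrt{30481}}{22} - 4230} = \sqrt{-4230 + \frac{\sqrt{30481}}{22}}$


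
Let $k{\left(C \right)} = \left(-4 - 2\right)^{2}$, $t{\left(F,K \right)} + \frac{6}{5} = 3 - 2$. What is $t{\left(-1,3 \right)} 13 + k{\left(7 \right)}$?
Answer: $\frac{167}{5} \approx 33.4$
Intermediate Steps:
$t{\left(F,K \right)} = - \frac{1}{5}$ ($t{\left(F,K \right)} = - \frac{6}{5} + \left(3 - 2\right) = - \frac{6}{5} + 1 = - \frac{1}{5}$)
$k{\left(C \right)} = 36$ ($k{\left(C \right)} = \left(-6\right)^{2} = 36$)
$t{\left(-1,3 \right)} 13 + k{\left(7 \right)} = \left(- \frac{1}{5}\right) 13 + 36 = - \frac{13}{5} + 36 = \frac{167}{5}$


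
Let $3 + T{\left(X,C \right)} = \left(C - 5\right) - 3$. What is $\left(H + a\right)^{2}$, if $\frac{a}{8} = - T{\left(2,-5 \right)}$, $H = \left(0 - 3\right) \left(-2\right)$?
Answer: $17956$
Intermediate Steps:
$T{\left(X,C \right)} = -11 + C$ ($T{\left(X,C \right)} = -3 + \left(\left(C - 5\right) - 3\right) = -3 + \left(\left(-5 + C\right) - 3\right) = -3 + \left(-8 + C\right) = -11 + C$)
$H = 6$ ($H = \left(-3\right) \left(-2\right) = 6$)
$a = 128$ ($a = 8 \left(- (-11 - 5)\right) = 8 \left(\left(-1\right) \left(-16\right)\right) = 8 \cdot 16 = 128$)
$\left(H + a\right)^{2} = \left(6 + 128\right)^{2} = 134^{2} = 17956$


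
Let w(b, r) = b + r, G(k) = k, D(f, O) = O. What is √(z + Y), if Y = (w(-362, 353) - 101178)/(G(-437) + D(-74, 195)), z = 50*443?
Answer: √10922974/22 ≈ 150.23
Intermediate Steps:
z = 22150
Y = 101187/242 (Y = ((-362 + 353) - 101178)/(-437 + 195) = (-9 - 101178)/(-242) = -101187*(-1/242) = 101187/242 ≈ 418.13)
√(z + Y) = √(22150 + 101187/242) = √(5461487/242) = √10922974/22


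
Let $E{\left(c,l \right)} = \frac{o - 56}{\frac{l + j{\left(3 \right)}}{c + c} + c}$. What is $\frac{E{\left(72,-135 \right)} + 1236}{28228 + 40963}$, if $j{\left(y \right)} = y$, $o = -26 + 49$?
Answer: $\frac{1053912}{59019923} \approx 0.017857$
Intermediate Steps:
$o = 23$
$E{\left(c,l \right)} = - \frac{33}{c + \frac{3 + l}{2 c}}$ ($E{\left(c,l \right)} = \frac{23 - 56}{\frac{l + 3}{c + c} + c} = - \frac{33}{\frac{3 + l}{2 c} + c} = - \frac{33}{c + \frac{3 + l}{2 c}}$)
$\frac{E{\left(72,-135 \right)} + 1236}{28228 + 40963} = \frac{\left(-66\right) 72 \frac{1}{3 - 135 + 2 \cdot 72^{2}} + 1236}{28228 + 40963} = \frac{\left(-66\right) 72 \frac{1}{3 - 135 + 2 \cdot 5184} + 1236}{69191} = \left(\left(-66\right) 72 \frac{1}{3 - 135 + 10368} + 1236\right) \frac{1}{69191} = \left(\left(-66\right) 72 \cdot \frac{1}{10236} + 1236\right) \frac{1}{69191} = \left(- \frac{396}{853} + 1236\right) \frac{1}{69191} = \frac{1053912}{853} \cdot \frac{1}{69191} = \frac{1053912}{59019923}$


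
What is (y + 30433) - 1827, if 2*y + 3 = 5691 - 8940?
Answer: 26980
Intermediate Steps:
y = -1626 (y = -3/2 + (5691 - 8940)/2 = -3/2 + (½)*(-3249) = -3/2 - 3249/2 = -1626)
(y + 30433) - 1827 = (-1626 + 30433) - 1827 = 28807 - 1827 = 26980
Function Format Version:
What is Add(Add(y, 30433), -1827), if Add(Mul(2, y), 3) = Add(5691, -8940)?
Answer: 26980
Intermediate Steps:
y = -1626 (y = Add(Rational(-3, 2), Mul(Rational(1, 2), Add(5691, -8940))) = Add(Rational(-3, 2), Mul(Rational(1, 2), -3249)) = Add(Rational(-3, 2), Rational(-3249, 2)) = -1626)
Add(Add(y, 30433), -1827) = Add(Add(-1626, 30433), -1827) = Add(28807, -1827) = 26980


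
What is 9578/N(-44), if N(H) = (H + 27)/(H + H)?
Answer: 842864/17 ≈ 49580.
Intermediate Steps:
N(H) = (27 + H)/(2*H) (N(H) = (27 + H)/((2*H)) = (27 + H)*(1/(2*H)) = (27 + H)/(2*H))
9578/N(-44) = 9578/(((½)*(27 - 44)/(-44))) = 9578/(((½)*(-1/44)*(-17))) = 9578/(17/88) = 9578*(88/17) = 842864/17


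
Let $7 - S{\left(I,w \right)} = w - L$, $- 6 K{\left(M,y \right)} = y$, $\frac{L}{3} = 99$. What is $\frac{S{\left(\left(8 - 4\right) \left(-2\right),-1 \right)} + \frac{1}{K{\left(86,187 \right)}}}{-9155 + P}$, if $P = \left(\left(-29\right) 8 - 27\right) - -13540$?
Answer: $\frac{57029}{771562} \approx 0.073914$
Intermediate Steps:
$L = 297$ ($L = 3 \cdot 99 = 297$)
$K{\left(M,y \right)} = - \frac{y}{6}$
$S{\left(I,w \right)} = 304 - w$ ($S{\left(I,w \right)} = 7 - \left(w - 297\right) = 7 - \left(-297 + w\right) = 304 - w$)
$P = 13281$ ($P = \left(-232 - 27\right) + 13540 = -259 + 13540 = 13281$)
$\frac{S{\left(\left(8 - 4\right) \left(-2\right),-1 \right)} + \frac{1}{K{\left(86,187 \right)}}}{-9155 + P} = \frac{\left(304 - -1\right) + \frac{1}{\left(- \frac{1}{6}\right) 187}}{-9155 + 13281} = \frac{\left(304 + 1\right) + \frac{1}{- \frac{187}{6}}}{4126} = \left(305 - \frac{6}{187}\right) \frac{1}{4126} = \frac{57029}{187} \cdot \frac{1}{4126} = \frac{57029}{771562}$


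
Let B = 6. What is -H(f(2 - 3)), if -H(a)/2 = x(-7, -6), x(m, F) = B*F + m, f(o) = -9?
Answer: -86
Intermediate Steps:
x(m, F) = m + 6*F (x(m, F) = 6*F + m = m + 6*F)
H(a) = 86 (H(a) = -2*(-7 + 6*(-6)) = -2*(-7 - 36) = -2*(-43) = 86)
-H(f(2 - 3)) = -1*86 = -86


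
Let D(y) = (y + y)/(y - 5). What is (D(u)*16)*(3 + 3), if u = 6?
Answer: 1152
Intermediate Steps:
D(y) = 2*y/(-5 + y) (D(y) = (2*y)/(-5 + y) = 2*y/(-5 + y))
(D(u)*16)*(3 + 3) = ((2*6/(-5 + 6))*16)*(3 + 3) = ((2*6/1)*16)*6 = ((2*6*1)*16)*6 = (12*16)*6 = 192*6 = 1152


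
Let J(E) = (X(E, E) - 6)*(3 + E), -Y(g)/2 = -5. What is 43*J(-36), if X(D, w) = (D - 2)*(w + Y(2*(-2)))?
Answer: -1393458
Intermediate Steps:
Y(g) = 10 (Y(g) = -2*(-5) = 10)
X(D, w) = (-2 + D)*(10 + w) (X(D, w) = (D - 2)*(w + 10) = (-2 + D)*(10 + w))
J(E) = (3 + E)*(-26 + E² + 8*E) (J(E) = ((-20 - 2*E + 10*E + E*E) - 6)*(3 + E) = ((-20 - 2*E + 10*E + E²) - 6)*(3 + E) = ((-20 + E² + 8*E) - 6)*(3 + E) = (-26 + E² + 8*E)*(3 + E) = (3 + E)*(-26 + E² + 8*E))
43*J(-36) = 43*(-78 + (-36)³ - 2*(-36) + 11*(-36)²) = 43*(-78 - 46656 + 72 + 11*1296) = 43*(-78 - 46656 + 72 + 14256) = 43*(-32406) = -1393458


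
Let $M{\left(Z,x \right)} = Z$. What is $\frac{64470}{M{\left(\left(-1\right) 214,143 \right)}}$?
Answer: $- \frac{32235}{107} \approx -301.26$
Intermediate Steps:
$\frac{64470}{M{\left(\left(-1\right) 214,143 \right)}} = \frac{64470}{\left(-1\right) 214} = \frac{64470}{-214} = 64470 \left(- \frac{1}{214}\right) = - \frac{32235}{107}$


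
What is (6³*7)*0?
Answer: 0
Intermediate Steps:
(6³*7)*0 = (216*7)*0 = 1512*0 = 0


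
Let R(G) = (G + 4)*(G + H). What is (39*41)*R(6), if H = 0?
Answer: 95940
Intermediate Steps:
R(G) = G*(4 + G) (R(G) = (G + 4)*(G + 0) = (4 + G)*G = G*(4 + G))
(39*41)*R(6) = (39*41)*(6*(4 + 6)) = 1599*(6*10) = 1599*60 = 95940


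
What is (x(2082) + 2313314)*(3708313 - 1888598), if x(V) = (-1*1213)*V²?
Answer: -9563888677894070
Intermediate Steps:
x(V) = -1213*V²
(x(2082) + 2313314)*(3708313 - 1888598) = (-1213*2082² + 2313314)*(3708313 - 1888598) = (-1213*4334724 + 2313314)*1819715 = (-5258020212 + 2313314)*1819715 = -5255706898*1819715 = -9563888677894070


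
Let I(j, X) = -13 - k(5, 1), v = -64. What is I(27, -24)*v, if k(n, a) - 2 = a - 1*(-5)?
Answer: 1344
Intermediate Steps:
k(n, a) = 7 + a (k(n, a) = 2 + (a - 1*(-5)) = 2 + (a + 5) = 2 + (5 + a) = 7 + a)
I(j, X) = -21 (I(j, X) = -13 - (7 + 1) = -13 - 1*8 = -13 - 8 = -21)
I(27, -24)*v = -21*(-64) = 1344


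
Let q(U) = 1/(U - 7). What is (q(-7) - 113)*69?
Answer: -109227/14 ≈ -7801.9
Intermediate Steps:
q(U) = 1/(-7 + U)
(q(-7) - 113)*69 = (1/(-7 - 7) - 113)*69 = (1/(-14) - 113)*69 = (-1/14 - 113)*69 = -1583/14*69 = -109227/14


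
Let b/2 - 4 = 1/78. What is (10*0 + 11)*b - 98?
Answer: -379/39 ≈ -9.7179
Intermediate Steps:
b = 313/39 (b = 8 + 2/78 = 8 + 2*(1/78) = 8 + 1/39 = 313/39 ≈ 8.0256)
(10*0 + 11)*b - 98 = (10*0 + 11)*(313/39) - 98 = (0 + 11)*(313/39) - 98 = 11*(313/39) - 98 = 3443/39 - 98 = -379/39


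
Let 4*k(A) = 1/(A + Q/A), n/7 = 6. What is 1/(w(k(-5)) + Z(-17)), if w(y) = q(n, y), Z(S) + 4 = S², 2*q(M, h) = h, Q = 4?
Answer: 232/66115 ≈ 0.0035090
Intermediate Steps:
n = 42 (n = 7*6 = 42)
k(A) = 1/(4*(A + 4/A))
q(M, h) = h/2
Z(S) = -4 + S²
w(y) = y/2
1/(w(k(-5)) + Z(-17)) = 1/(((¼)*(-5)/(4 + (-5)²))/2 + (-4 + (-17)²)) = 1/(((¼)*(-5)/(4 + 25))/2 + (-4 + 289)) = 1/(((¼)*(-5)/29)/2 + 285) = 1/(((¼)*(-5)*(1/29))/2 + 285) = 1/((½)*(-5/116) + 285) = 1/(-5/232 + 285) = 1/(66115/232) = 232/66115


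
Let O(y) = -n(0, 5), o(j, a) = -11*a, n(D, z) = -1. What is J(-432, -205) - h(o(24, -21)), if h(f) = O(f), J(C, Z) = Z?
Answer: -206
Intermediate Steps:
O(y) = 1 (O(y) = -1*(-1) = 1)
h(f) = 1
J(-432, -205) - h(o(24, -21)) = -205 - 1*1 = -205 - 1 = -206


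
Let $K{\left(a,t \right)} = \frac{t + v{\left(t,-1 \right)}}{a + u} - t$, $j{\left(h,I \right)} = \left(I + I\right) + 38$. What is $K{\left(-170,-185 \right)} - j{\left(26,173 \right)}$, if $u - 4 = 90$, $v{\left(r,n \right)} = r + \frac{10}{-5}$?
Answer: $- \frac{3688}{19} \approx -194.11$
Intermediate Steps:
$v{\left(r,n \right)} = -2 + r$ ($v{\left(r,n \right)} = r + 10 \left(- \frac{1}{5}\right) = r - 2 = -2 + r$)
$u = 94$ ($u = 4 + 90 = 94$)
$j{\left(h,I \right)} = 38 + 2 I$ ($j{\left(h,I \right)} = 2 I + 38 = 38 + 2 I$)
$K{\left(a,t \right)} = - t + \frac{-2 + 2 t}{94 + a}$ ($K{\left(a,t \right)} = \frac{t + \left(-2 + t\right)}{a + 94} - t = \frac{-2 + 2 t}{94 + a} - t = - t + \frac{-2 + 2 t}{94 + a}$)
$K{\left(-170,-185 \right)} - j{\left(26,173 \right)} = \frac{-2 - -17020 - \left(-170\right) \left(-185\right)}{94 - 170} - \left(38 + 2 \cdot 173\right) = \frac{-2 + 17020 - 31450}{-76} - \left(38 + 346\right) = \left(- \frac{1}{76}\right) \left(-14432\right) - 384 = \frac{3608}{19} - 384 = - \frac{3688}{19}$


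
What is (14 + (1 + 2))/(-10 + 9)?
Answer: -17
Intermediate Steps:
(14 + (1 + 2))/(-10 + 9) = (14 + 3)/(-1) = -1*17 = -17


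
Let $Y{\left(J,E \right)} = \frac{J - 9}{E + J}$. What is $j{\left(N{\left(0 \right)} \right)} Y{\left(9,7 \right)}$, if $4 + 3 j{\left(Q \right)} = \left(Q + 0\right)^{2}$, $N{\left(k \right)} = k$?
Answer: $0$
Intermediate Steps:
$Y{\left(J,E \right)} = \frac{-9 + J}{E + J}$
$j{\left(Q \right)} = - \frac{4}{3} + \frac{Q^{2}}{3}$ ($j{\left(Q \right)} = - \frac{4}{3} + \frac{\left(Q + 0\right)^{2}}{3} = - \frac{4}{3} + \frac{Q^{2}}{3}$)
$j{\left(N{\left(0 \right)} \right)} Y{\left(9,7 \right)} = \left(- \frac{4}{3} + \frac{0^{2}}{3}\right) \frac{-9 + 9}{7 + 9} = \left(- \frac{4}{3} + \frac{1}{3} \cdot 0\right) \frac{1}{16} \cdot 0 = \left(- \frac{4}{3} + 0\right) \frac{1}{16} \cdot 0 = \left(- \frac{4}{3}\right) 0 = 0$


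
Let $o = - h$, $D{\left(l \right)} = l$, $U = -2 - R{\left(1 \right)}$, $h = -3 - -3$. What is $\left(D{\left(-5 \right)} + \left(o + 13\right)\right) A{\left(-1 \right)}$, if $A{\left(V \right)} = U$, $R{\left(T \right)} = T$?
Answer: $-24$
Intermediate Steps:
$h = 0$ ($h = -3 + 3 = 0$)
$U = -3$ ($U = -2 - 1 = -3$)
$A{\left(V \right)} = -3$
$o = 0$ ($o = \left(-1\right) 0 = 0$)
$\left(D{\left(-5 \right)} + \left(o + 13\right)\right) A{\left(-1 \right)} = \left(-5 + \left(0 + 13\right)\right) \left(-3\right) = \left(-5 + 13\right) \left(-3\right) = 8 \left(-3\right) = -24$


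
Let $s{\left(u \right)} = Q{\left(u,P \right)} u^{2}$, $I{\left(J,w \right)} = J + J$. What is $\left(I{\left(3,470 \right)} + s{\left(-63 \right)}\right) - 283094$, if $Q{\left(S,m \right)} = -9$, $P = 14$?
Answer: $-318809$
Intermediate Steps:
$I{\left(J,w \right)} = 2 J$
$s{\left(u \right)} = - 9 u^{2}$
$\left(I{\left(3,470 \right)} + s{\left(-63 \right)}\right) - 283094 = \left(2 \cdot 3 - 9 \left(-63\right)^{2}\right) - 283094 = \left(6 - 35721\right) - 283094 = -35715 - 283094 = -318809$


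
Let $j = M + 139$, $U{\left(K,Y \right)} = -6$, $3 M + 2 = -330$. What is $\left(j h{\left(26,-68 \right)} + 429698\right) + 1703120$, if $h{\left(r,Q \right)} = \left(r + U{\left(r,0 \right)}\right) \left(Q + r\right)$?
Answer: $2109018$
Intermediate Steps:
$M = - \frac{332}{3}$ ($M = - \frac{2}{3} + \frac{1}{3} \left(-330\right) = - \frac{2}{3} - 110 = - \frac{332}{3} \approx -110.67$)
$j = \frac{85}{3}$ ($j = - \frac{332}{3} + 139 = \frac{85}{3} \approx 28.333$)
$h{\left(r,Q \right)} = \left(-6 + r\right) \left(Q + r\right)$ ($h{\left(r,Q \right)} = \left(r - 6\right) \left(Q + r\right) = \left(-6 + r\right) \left(Q + r\right)$)
$\left(j h{\left(26,-68 \right)} + 429698\right) + 1703120 = \left(\frac{85 \left(26^{2} - -408 - 156 - 1768\right)}{3} + 429698\right) + 1703120 = \left(\frac{85 \left(676 + 408 - 156 - 1768\right)}{3} + 429698\right) + 1703120 = \left(\frac{85}{3} \left(-840\right) + 429698\right) + 1703120 = \left(-23800 + 429698\right) + 1703120 = 405898 + 1703120 = 2109018$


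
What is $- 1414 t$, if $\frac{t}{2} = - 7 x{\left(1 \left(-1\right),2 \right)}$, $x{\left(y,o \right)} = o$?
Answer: $39592$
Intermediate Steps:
$t = -28$ ($t = 2 \left(\left(-7\right) 2\right) = 2 \left(-14\right) = -28$)
$- 1414 t = \left(-1414\right) \left(-28\right) = 39592$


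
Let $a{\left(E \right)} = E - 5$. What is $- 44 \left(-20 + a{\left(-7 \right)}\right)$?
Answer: $1408$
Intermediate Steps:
$a{\left(E \right)} = -5 + E$
$- 44 \left(-20 + a{\left(-7 \right)}\right) = - 44 \left(-20 - 12\right) = \left(-44\right) \left(-32\right) = 1408$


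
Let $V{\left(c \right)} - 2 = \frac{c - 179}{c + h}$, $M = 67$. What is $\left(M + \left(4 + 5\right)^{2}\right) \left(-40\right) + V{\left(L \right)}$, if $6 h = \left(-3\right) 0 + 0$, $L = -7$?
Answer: $- \frac{41240}{7} \approx -5891.4$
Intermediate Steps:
$h = 0$ ($h = \frac{\left(-3\right) 0 + 0}{6} = \frac{0 + 0}{6} = \frac{1}{6} \cdot 0 = 0$)
$V{\left(c \right)} = 2 + \frac{-179 + c}{c}$ ($V{\left(c \right)} = 2 + \frac{c - 179}{c + 0} = 2 + \frac{-179 + c}{c}$)
$\left(M + \left(4 + 5\right)^{2}\right) \left(-40\right) + V{\left(L \right)} = \left(67 + \left(4 + 5\right)^{2}\right) \left(-40\right) - \left(-3 + \frac{179}{-7}\right) = \left(67 + 9^{2}\right) \left(-40\right) + \left(3 - - \frac{179}{7}\right) = \left(67 + 81\right) \left(-40\right) + \left(3 + \frac{179}{7}\right) = 148 \left(-40\right) + \frac{200}{7} = -5920 + \frac{200}{7} = - \frac{41240}{7}$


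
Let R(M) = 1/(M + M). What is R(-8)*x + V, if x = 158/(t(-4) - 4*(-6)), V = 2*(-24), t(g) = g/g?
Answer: -9679/200 ≈ -48.395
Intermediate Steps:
t(g) = 1
R(M) = 1/(2*M)
V = -48
x = 158/25 (x = 158/(1 - 4*(-6)) = 158/(1 + 24) = 158/25 ≈ 6.3200)
R(-8)*x + V = ((½)/(-8))*(158/25) - 48 = ((½)*(-⅛))*(158/25) - 48 = -1/16*158/25 - 48 = -79/200 - 48 = -9679/200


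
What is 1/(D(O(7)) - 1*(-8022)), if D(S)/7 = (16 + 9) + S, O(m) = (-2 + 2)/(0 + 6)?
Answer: 1/8197 ≈ 0.00012200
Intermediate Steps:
O(m) = 0 (O(m) = 0/6 = 0*(⅙) = 0)
D(S) = 175 + 7*S (D(S) = 7*((16 + 9) + S) = 7*(25 + S) = 175 + 7*S)
1/(D(O(7)) - 1*(-8022)) = 1/((175 + 7*0) - 1*(-8022)) = 1/((175 + 0) + 8022) = 1/(175 + 8022) = 1/8197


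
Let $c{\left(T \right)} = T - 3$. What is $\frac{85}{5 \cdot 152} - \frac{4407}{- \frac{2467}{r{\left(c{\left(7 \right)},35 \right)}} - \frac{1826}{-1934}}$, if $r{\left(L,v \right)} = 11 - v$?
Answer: $- \frac{15505276195}{365940152} \approx -42.371$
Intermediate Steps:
$c{\left(T \right)} = -3 + T$ ($c{\left(T \right)} = T - 3 = -3 + T$)
$\frac{85}{5 \cdot 152} - \frac{4407}{- \frac{2467}{r{\left(c{\left(7 \right)},35 \right)}} - \frac{1826}{-1934}} = \frac{85}{5 \cdot 152} - \frac{4407}{- \frac{2467}{11 - 35} - \frac{1826}{-1934}} = \frac{85}{760} - \frac{4407}{- \frac{2467}{11 - 35} - - \frac{913}{967}} = 85 \cdot \frac{1}{760} - \frac{4407}{- \frac{2467}{-24} + \frac{913}{967}} = \frac{17}{152} - \frac{4407}{\left(-2467\right) \left(- \frac{1}{24}\right) + \frac{913}{967}} = \frac{17}{152} - \frac{4407}{\frac{2467}{24} + \frac{913}{967}} = \frac{17}{152} - \frac{4407}{\frac{2407501}{23208}} = \frac{17}{152} - \frac{102277656}{2407501} = - \frac{15505276195}{365940152}$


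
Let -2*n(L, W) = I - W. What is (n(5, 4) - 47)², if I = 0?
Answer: 2025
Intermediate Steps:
n(L, W) = W/2 (n(L, W) = -(0 - W)/2 = -(-1)*W/2 = W/2)
(n(5, 4) - 47)² = ((½)*4 - 47)² = (2 - 47)² = (-45)² = 2025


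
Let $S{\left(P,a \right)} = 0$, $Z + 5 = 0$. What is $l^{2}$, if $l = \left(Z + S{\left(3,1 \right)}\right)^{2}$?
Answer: $625$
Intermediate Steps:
$Z = -5$ ($Z = -5 + 0 = -5$)
$l = 25$ ($l = \left(-5 + 0\right)^{2} = \left(-5\right)^{2} = 25$)
$l^{2} = 25^{2} = 625$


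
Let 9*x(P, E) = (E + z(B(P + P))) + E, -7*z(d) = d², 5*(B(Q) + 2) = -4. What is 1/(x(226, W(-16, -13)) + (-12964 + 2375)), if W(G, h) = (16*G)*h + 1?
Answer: -75/738701 ≈ -0.00010153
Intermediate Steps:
B(Q) = -14/5 (B(Q) = -2 + (⅕)*(-4) = -2 - ⅘ = -14/5)
z(d) = -d²/7
W(G, h) = 1 + 16*G*h (W(G, h) = 16*G*h + 1 = 1 + 16*G*h)
x(P, E) = -28/225 + 2*E/9 (x(P, E) = ((E - (-14/5)²/7) + E)/9 = ((E - ⅐*196/25) + E)/9 = ((E - 28/25) + E)/9 = ((-28/25 + E) + E)/9 = (-28/25 + 2*E)/9 = -28/225 + 2*E/9)
1/(x(226, W(-16, -13)) + (-12964 + 2375)) = 1/((-28/225 + 2*(1 + 16*(-16)*(-13))/9) + (-12964 + 2375)) = 1/((-28/225 + 2*(1 + 3328)/9) - 10589) = 1/((-28/225 + (2/9)*3329) - 10589) = 1/((-28/225 + 6658/9) - 10589) = 1/(55474/75 - 10589) = 1/(-738701/75) = -75/738701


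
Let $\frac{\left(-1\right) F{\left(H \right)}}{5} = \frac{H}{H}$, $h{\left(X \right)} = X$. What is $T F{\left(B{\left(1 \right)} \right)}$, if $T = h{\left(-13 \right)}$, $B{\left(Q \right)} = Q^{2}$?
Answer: $65$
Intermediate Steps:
$T = -13$
$F{\left(H \right)} = -5$ ($F{\left(H \right)} = - 5 \frac{H}{H} = \left(-5\right) 1 = -5$)
$T F{\left(B{\left(1 \right)} \right)} = \left(-13\right) \left(-5\right) = 65$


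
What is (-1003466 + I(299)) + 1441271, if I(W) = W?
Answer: 438104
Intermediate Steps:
(-1003466 + I(299)) + 1441271 = (-1003466 + 299) + 1441271 = -1003167 + 1441271 = 438104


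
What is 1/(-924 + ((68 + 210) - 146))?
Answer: -1/792 ≈ -0.0012626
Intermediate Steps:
1/(-924 + ((68 + 210) - 146)) = 1/(-924 + (278 - 146)) = 1/(-924 + 132) = 1/(-792) = -1/792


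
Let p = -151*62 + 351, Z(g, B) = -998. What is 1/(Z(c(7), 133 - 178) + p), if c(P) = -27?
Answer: -1/10009 ≈ -9.9910e-5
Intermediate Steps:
p = -9011 (p = -9362 + 351 = -9011)
1/(Z(c(7), 133 - 178) + p) = 1/(-998 - 9011) = 1/(-10009) = -1/10009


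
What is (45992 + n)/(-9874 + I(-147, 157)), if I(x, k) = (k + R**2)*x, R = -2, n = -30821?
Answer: -15171/33541 ≈ -0.45231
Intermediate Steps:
I(x, k) = x*(4 + k) (I(x, k) = (k + (-2)**2)*x = (k + 4)*x = (4 + k)*x = x*(4 + k))
(45992 + n)/(-9874 + I(-147, 157)) = (45992 - 30821)/(-9874 - 147*(4 + 157)) = 15171/(-9874 - 147*161) = 15171/(-9874 - 23667) = 15171/(-33541) = 15171*(-1/33541) = -15171/33541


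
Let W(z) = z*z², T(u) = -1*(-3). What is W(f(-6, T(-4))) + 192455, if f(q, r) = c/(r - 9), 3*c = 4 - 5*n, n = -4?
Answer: 5196221/27 ≈ 1.9245e+5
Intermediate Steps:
T(u) = 3
c = 8 (c = (4 - 5*(-4))/3 = (4 + 20)/3 = (⅓)*24 = 8)
f(q, r) = 8/(-9 + r) (f(q, r) = 8/(r - 9) = 8/(-9 + r))
W(z) = z³
W(f(-6, T(-4))) + 192455 = (8/(-9 + 3))³ + 192455 = (8/(-6))³ + 192455 = (8*(-⅙))³ + 192455 = (-4/3)³ + 192455 = -64/27 + 192455 = 5196221/27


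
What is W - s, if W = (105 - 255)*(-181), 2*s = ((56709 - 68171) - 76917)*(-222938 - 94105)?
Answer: -28019888997/2 ≈ -1.4010e+10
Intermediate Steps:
s = 28019943297/2 (s = (((56709 - 68171) - 76917)*(-222938 - 94105))/2 = ((-11462 - 76917)*(-317043))/2 = (-88379*(-317043))/2 = (½)*28019943297 = 28019943297/2 ≈ 1.4010e+10)
W = 27150 (W = -150*(-181) = 27150)
W - s = 27150 - 1*28019943297/2 = 27150 - 28019943297/2 = -28019888997/2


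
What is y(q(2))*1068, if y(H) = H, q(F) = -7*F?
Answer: -14952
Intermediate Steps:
y(q(2))*1068 = -7*2*1068 = -14*1068 = -14952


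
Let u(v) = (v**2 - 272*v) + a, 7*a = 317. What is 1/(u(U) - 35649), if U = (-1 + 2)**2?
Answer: -7/251123 ≈ -2.7875e-5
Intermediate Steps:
a = 317/7 (a = (1/7)*317 = 317/7 ≈ 45.286)
U = 1 (U = 1**2 = 1)
u(v) = 317/7 + v**2 - 272*v (u(v) = (v**2 - 272*v) + 317/7 = 317/7 + v**2 - 272*v)
1/(u(U) - 35649) = 1/((317/7 + 1**2 - 272*1) - 35649) = 1/((317/7 + 1 - 272) - 35649) = 1/(-1580/7 - 35649) = 1/(-251123/7) = -7/251123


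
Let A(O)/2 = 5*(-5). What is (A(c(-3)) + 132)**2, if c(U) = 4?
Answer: 6724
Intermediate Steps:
A(O) = -50 (A(O) = 2*(5*(-5)) = 2*(-25) = -50)
(A(c(-3)) + 132)**2 = (-50 + 132)**2 = 82**2 = 6724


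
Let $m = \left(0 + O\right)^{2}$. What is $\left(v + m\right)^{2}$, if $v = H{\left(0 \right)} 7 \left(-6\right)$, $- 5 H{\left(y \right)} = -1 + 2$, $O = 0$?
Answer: $\frac{1764}{25} \approx 70.56$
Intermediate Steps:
$H{\left(y \right)} = - \frac{1}{5}$ ($H{\left(y \right)} = - \frac{-1 + 2}{5} = \left(- \frac{1}{5}\right) 1 = - \frac{1}{5}$)
$v = \frac{42}{5}$ ($v = \left(- \frac{1}{5}\right) 7 \left(-6\right) = \left(- \frac{7}{5}\right) \left(-6\right) = \frac{42}{5} \approx 8.4$)
$m = 0$ ($m = \left(0 + 0\right)^{2} = 0^{2} = 0$)
$\left(v + m\right)^{2} = \left(\frac{42}{5} + 0\right)^{2} = \left(\frac{42}{5}\right)^{2} = \frac{1764}{25}$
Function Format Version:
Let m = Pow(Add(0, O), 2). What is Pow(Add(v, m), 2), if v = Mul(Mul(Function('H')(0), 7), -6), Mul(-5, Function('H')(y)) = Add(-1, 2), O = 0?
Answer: Rational(1764, 25) ≈ 70.560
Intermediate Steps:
Function('H')(y) = Rational(-1, 5) (Function('H')(y) = Mul(Rational(-1, 5), Add(-1, 2)) = Mul(Rational(-1, 5), 1) = Rational(-1, 5))
v = Rational(42, 5) (v = Mul(Mul(Rational(-1, 5), 7), -6) = Mul(Rational(-7, 5), -6) = Rational(42, 5) ≈ 8.4000)
m = 0 (m = Pow(Add(0, 0), 2) = Pow(0, 2) = 0)
Pow(Add(v, m), 2) = Pow(Add(Rational(42, 5), 0), 2) = Pow(Rational(42, 5), 2) = Rational(1764, 25)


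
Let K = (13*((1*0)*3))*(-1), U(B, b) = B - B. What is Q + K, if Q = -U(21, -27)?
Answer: 0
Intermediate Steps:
U(B, b) = 0
K = 0 (K = (13*(0*3))*(-1) = (13*0)*(-1) = 0*(-1) = 0)
Q = 0 (Q = -1*0 = 0)
Q + K = 0 + 0 = 0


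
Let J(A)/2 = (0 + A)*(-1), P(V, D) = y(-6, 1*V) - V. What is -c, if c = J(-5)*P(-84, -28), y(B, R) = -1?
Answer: -830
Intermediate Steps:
P(V, D) = -1 - V
J(A) = -2*A (J(A) = 2*((0 + A)*(-1)) = 2*(A*(-1)) = 2*(-A) = -2*A)
c = 830 (c = (-2*(-5))*(-1 - 1*(-84)) = 10*(-1 + 84) = 10*83 = 830)
-c = -1*830 = -830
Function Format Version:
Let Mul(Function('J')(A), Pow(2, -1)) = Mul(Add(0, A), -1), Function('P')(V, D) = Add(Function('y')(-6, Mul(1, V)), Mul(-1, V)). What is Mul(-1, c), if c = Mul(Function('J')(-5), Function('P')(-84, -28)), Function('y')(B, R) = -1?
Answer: -830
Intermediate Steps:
Function('P')(V, D) = Add(-1, Mul(-1, V))
Function('J')(A) = Mul(-2, A) (Function('J')(A) = Mul(2, Mul(Add(0, A), -1)) = Mul(2, Mul(A, -1)) = Mul(2, Mul(-1, A)) = Mul(-2, A))
c = 830 (c = Mul(Mul(-2, -5), Add(-1, Mul(-1, -84))) = Mul(10, Add(-1, 84)) = Mul(10, 83) = 830)
Mul(-1, c) = Mul(-1, 830) = -830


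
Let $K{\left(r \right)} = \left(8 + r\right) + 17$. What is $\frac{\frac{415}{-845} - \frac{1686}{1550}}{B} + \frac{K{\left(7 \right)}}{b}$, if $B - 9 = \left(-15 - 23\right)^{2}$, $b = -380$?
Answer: $- \frac{308419728}{3615826825} \approx -0.085297$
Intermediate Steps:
$K{\left(r \right)} = 25 + r$
$B = 1453$ ($B = 9 + \left(-15 - 23\right)^{2} = 9 + \left(-38\right)^{2} = 9 + 1444 = 1453$)
$\frac{\frac{415}{-845} - \frac{1686}{1550}}{B} + \frac{K{\left(7 \right)}}{b} = \frac{\frac{415}{-845} - \frac{1686}{1550}}{1453} + \frac{25 + 7}{-380} = \left(415 \left(- \frac{1}{845}\right) - \frac{843}{775}\right) \frac{1}{1453} + 32 \left(- \frac{1}{380}\right) = \left(- \frac{83}{169} - \frac{843}{775}\right) \frac{1}{1453} - \frac{8}{95} = \left(- \frac{206792}{130975}\right) \frac{1}{1453} - \frac{8}{95} = - \frac{206792}{190306675} - \frac{8}{95} = - \frac{308419728}{3615826825}$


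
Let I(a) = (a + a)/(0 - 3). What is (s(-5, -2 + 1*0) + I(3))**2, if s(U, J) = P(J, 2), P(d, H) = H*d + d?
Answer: 64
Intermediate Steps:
P(d, H) = d + H*d
I(a) = -2*a/3 (I(a) = (2*a)/(-3) = (2*a)*(-1/3) = -2*a/3)
s(U, J) = 3*J (s(U, J) = J*(1 + 2) = J*3 = 3*J)
(s(-5, -2 + 1*0) + I(3))**2 = (3*(-2 + 1*0) - 2/3*3)**2 = (3*(-2 + 0) - 2)**2 = (3*(-2) - 2)**2 = (-6 - 2)**2 = (-8)**2 = 64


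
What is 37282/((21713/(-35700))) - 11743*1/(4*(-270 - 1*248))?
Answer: -2757509477041/44989336 ≈ -61293.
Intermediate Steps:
37282/((21713/(-35700))) - 11743*1/(4*(-270 - 1*248)) = 37282/((21713*(-1/35700))) - 11743*1/(4*(-270 - 248)) = 37282/(-21713/35700) - 11743/((-518*4)) = 37282*(-35700/21713) - 11743/(-2072) = -1330967400/21713 - 11743*(-1/2072) = -1330967400/21713 + 11743/2072 = -2757509477041/44989336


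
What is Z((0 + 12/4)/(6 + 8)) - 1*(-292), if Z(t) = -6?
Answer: 286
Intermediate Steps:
Z((0 + 12/4)/(6 + 8)) - 1*(-292) = -6 - 1*(-292) = -6 + 292 = 286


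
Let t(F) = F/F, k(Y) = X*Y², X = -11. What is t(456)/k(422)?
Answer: -1/1958924 ≈ -5.1048e-7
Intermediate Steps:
k(Y) = -11*Y²
t(F) = 1
t(456)/k(422) = 1/(-11*422²) = 1/(-11*178084) = 1/(-1958924) = 1*(-1/1958924) = -1/1958924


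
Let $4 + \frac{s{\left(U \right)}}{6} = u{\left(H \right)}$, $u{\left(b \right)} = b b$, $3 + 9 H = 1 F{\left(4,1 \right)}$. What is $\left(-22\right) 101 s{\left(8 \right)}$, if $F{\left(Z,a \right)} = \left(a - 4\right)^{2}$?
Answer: $\frac{142208}{3} \approx 47403.0$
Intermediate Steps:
$F{\left(Z,a \right)} = \left(-4 + a\right)^{2}$
$H = \frac{2}{3}$ ($H = - \frac{1}{3} + \frac{1 \left(-4 + 1\right)^{2}}{9} = - \frac{1}{3} + \frac{1 \left(-3\right)^{2}}{9} = - \frac{1}{3} + \frac{1 \cdot 9}{9} = - \frac{1}{3} + \frac{1}{9} \cdot 9 = - \frac{1}{3} + 1 = \frac{2}{3} \approx 0.66667$)
$u{\left(b \right)} = b^{2}$
$s{\left(U \right)} = - \frac{64}{3}$ ($s{\left(U \right)} = -24 + 6 \left(\frac{2}{3}\right)^{2} = -24 + 6 \cdot \frac{4}{9} = -24 + \frac{8}{3} = - \frac{64}{3}$)
$\left(-22\right) 101 s{\left(8 \right)} = \left(-22\right) 101 \left(- \frac{64}{3}\right) = \left(-2222\right) \left(- \frac{64}{3}\right) = \frac{142208}{3}$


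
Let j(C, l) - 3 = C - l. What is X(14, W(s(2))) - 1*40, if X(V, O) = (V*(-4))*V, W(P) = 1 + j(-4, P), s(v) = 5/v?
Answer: -824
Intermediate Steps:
j(C, l) = 3 + C - l (j(C, l) = 3 + (C - l) = 3 + C - l)
W(P) = -P (W(P) = 1 + (3 - 4 - P) = 1 + (-1 - P) = -P)
X(V, O) = -4*V² (X(V, O) = (-4*V)*V = -4*V²)
X(14, W(s(2))) - 1*40 = -4*14² - 1*40 = -4*196 - 40 = -784 - 40 = -824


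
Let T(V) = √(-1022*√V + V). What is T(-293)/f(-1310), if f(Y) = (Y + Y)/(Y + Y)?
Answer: √(-293 - 1022*I*√293) ≈ 92.745 - 94.311*I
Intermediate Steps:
T(V) = √(V - 1022*√V)
f(Y) = 1 (f(Y) = (2*Y)/((2*Y)) = (2*Y)*(1/(2*Y)) = 1)
T(-293)/f(-1310) = √(-293 - 1022*I*√293)/1 = √(-293 - 1022*I*√293)*1 = √(-293 - 1022*I*√293)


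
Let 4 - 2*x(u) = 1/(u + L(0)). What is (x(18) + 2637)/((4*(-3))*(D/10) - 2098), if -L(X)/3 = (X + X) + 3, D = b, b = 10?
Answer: -47501/37980 ≈ -1.2507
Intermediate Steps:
D = 10
L(X) = -9 - 6*X (L(X) = -3*((X + X) + 3) = -3*(2*X + 3) = -3*(3 + 2*X) = -9 - 6*X)
x(u) = 2 - 1/(2*(-9 + u)) (x(u) = 2 - 1/(2*(u + (-9 - 6*0))) = 2 - 1/(2*(u + (-9 + 0))) = 2 - 1/(2*(u - 9)) = 2 - 1/(2*(-9 + u)))
(x(18) + 2637)/((4*(-3))*(D/10) - 2098) = ((-37 + 4*18)/(2*(-9 + 18)) + 2637)/((4*(-3))*(10/10) - 2098) = ((½)*(-37 + 72)/9 + 2637)/(-120/10 - 2098) = ((½)*(⅑)*35 + 2637)/(-12*1 - 2098) = (35/18 + 2637)/(-12 - 2098) = (47501/18)/(-2110) = (47501/18)*(-1/2110) = -47501/37980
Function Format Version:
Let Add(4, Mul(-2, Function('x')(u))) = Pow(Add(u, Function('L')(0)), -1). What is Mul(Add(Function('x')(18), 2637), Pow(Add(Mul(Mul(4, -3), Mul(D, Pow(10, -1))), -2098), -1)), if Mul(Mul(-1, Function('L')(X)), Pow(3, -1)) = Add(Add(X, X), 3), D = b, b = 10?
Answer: Rational(-47501, 37980) ≈ -1.2507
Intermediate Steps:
D = 10
Function('L')(X) = Add(-9, Mul(-6, X)) (Function('L')(X) = Mul(-3, Add(Add(X, X), 3)) = Mul(-3, Add(Mul(2, X), 3)) = Mul(-3, Add(3, Mul(2, X))) = Add(-9, Mul(-6, X)))
Function('x')(u) = Add(2, Mul(Rational(-1, 2), Pow(Add(-9, u), -1))) (Function('x')(u) = Add(2, Mul(Rational(-1, 2), Pow(Add(u, Add(-9, Mul(-6, 0))), -1))) = Add(2, Mul(Rational(-1, 2), Pow(Add(u, Add(-9, 0)), -1))) = Add(2, Mul(Rational(-1, 2), Pow(Add(u, -9), -1))) = Add(2, Mul(Rational(-1, 2), Pow(Add(-9, u), -1))))
Mul(Add(Function('x')(18), 2637), Pow(Add(Mul(Mul(4, -3), Mul(D, Pow(10, -1))), -2098), -1)) = Mul(Add(Mul(Rational(1, 2), Pow(Add(-9, 18), -1), Add(-37, Mul(4, 18))), 2637), Pow(Add(Mul(Mul(4, -3), Mul(10, Pow(10, -1))), -2098), -1)) = Mul(Add(Mul(Rational(1, 2), Pow(9, -1), Add(-37, 72)), 2637), Pow(Add(Mul(-12, Mul(10, Rational(1, 10))), -2098), -1)) = Mul(Add(Mul(Rational(1, 2), Rational(1, 9), 35), 2637), Pow(Add(Mul(-12, 1), -2098), -1)) = Mul(Add(Rational(35, 18), 2637), Pow(Add(-12, -2098), -1)) = Mul(Rational(47501, 18), Pow(-2110, -1)) = Mul(Rational(47501, 18), Rational(-1, 2110)) = Rational(-47501, 37980)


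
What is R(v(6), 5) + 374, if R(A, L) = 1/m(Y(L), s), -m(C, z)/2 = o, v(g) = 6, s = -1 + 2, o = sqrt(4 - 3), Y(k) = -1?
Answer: 747/2 ≈ 373.50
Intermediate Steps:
o = 1 (o = sqrt(1) = 1)
s = 1
m(C, z) = -2 (m(C, z) = -2*1 = -2)
R(A, L) = -1/2 (R(A, L) = 1/(-2) = -1/2)
R(v(6), 5) + 374 = -1/2 + 374 = 747/2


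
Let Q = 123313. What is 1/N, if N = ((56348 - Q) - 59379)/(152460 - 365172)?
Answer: 26589/15793 ≈ 1.6836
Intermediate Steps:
N = 15793/26589 (N = ((56348 - 1*123313) - 59379)/(152460 - 365172) = ((56348 - 123313) - 59379)/(-212712) = (-66965 - 59379)*(-1/212712) = -126344*(-1/212712) = 15793/26589 ≈ 0.59397)
1/N = 1/(15793/26589) = 26589/15793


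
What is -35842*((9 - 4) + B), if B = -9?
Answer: 143368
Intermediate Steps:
-35842*((9 - 4) + B) = -35842*((9 - 4) - 9) = -35842*(5 - 9) = -35842*(-4) = 143368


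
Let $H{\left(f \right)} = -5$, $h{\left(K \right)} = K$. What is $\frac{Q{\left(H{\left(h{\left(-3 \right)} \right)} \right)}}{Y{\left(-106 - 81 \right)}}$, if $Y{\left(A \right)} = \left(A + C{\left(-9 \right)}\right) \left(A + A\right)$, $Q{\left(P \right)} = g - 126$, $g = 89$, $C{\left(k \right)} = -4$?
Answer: $- \frac{37}{71434} \approx -0.00051796$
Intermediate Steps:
$Q{\left(P \right)} = -37$ ($Q{\left(P \right)} = 89 - 126 = -37$)
$Y{\left(A \right)} = 2 A \left(-4 + A\right)$ ($Y{\left(A \right)} = \left(A - 4\right) \left(A + A\right) = \left(-4 + A\right) 2 A = 2 A \left(-4 + A\right)$)
$\frac{Q{\left(H{\left(h{\left(-3 \right)} \right)} \right)}}{Y{\left(-106 - 81 \right)}} = - \frac{37}{2 \left(-106 - 81\right) \left(-4 - 187\right)} = - \frac{37}{2 \left(-187\right) \left(-4 - 187\right)} = - \frac{37}{2 \left(-187\right) \left(-191\right)} = - \frac{37}{71434}$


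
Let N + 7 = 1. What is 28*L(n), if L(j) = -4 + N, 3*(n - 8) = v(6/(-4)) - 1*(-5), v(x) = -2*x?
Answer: -280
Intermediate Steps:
N = -6 (N = -7 + 1 = -6)
n = 32/3 (n = 8 + (-12/(-4) - 1*(-5))/3 = 8 + (-12*(-1)/4 + 5)/3 = 8 + (-2*(-3/2) + 5)/3 = 8 + (3 + 5)/3 = 8 + (1/3)*8 = 8 + 8/3 = 32/3 ≈ 10.667)
L(j) = -10 (L(j) = -4 - 6 = -10)
28*L(n) = 28*(-10) = -280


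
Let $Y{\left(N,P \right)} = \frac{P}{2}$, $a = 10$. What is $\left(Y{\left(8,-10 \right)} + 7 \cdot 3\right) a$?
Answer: $160$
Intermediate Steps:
$Y{\left(N,P \right)} = \frac{P}{2}$ ($Y{\left(N,P \right)} = P \frac{1}{2} = \frac{P}{2}$)
$\left(Y{\left(8,-10 \right)} + 7 \cdot 3\right) a = \left(\frac{1}{2} \left(-10\right) + 7 \cdot 3\right) 10 = \left(-5 + 21\right) 10 = 16 \cdot 10 = 160$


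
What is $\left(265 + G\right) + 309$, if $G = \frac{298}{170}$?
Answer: $\frac{48939}{85} \approx 575.75$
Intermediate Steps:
$G = \frac{149}{85}$ ($G = 298 \cdot \frac{1}{170} = \frac{149}{85} \approx 1.7529$)
$\left(265 + G\right) + 309 = \left(265 + \frac{149}{85}\right) + 309 = \frac{22674}{85} + 309 = \frac{48939}{85}$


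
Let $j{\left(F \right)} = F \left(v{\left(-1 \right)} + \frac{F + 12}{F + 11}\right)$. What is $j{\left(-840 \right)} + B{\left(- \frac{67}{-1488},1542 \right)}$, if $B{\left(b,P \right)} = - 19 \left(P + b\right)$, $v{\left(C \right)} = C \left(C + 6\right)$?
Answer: $- \frac{31995677173}{1233552} \approx -25938.0$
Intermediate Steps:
$v{\left(C \right)} = C \left(6 + C\right)$
$B{\left(b,P \right)} = - 19 P - 19 b$
$j{\left(F \right)} = F \left(-5 + \frac{12 + F}{11 + F}\right)$ ($j{\left(F \right)} = F \left(- (6 - 1) + \frac{F + 12}{F + 11}\right) = F \left(\left(-1\right) 5 + \frac{12 + F}{11 + F}\right) = F \left(-5 + \frac{12 + F}{11 + F}\right)$)
$j{\left(-840 \right)} + B{\left(- \frac{67}{-1488},1542 \right)} = \left(-1\right) \left(-840\right) \frac{1}{11 - 840} \left(43 + 4 \left(-840\right)\right) - \left(29298 + 19 \left(- \frac{67}{-1488}\right)\right) = \left(-1\right) \left(-840\right) \frac{1}{-829} \left(43 - 3360\right) - \left(29298 + 19 \left(\left(-67\right) \left(- \frac{1}{1488}\right)\right)\right) = \left(-1\right) \left(-840\right) \left(- \frac{1}{829}\right) \left(-3317\right) - \frac{43596697}{1488} = \frac{2786280}{829} - \frac{43596697}{1488} = - \frac{31995677173}{1233552}$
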